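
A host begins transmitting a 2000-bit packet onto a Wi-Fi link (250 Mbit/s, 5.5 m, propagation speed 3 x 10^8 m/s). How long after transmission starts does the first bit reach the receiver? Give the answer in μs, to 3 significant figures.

0.0183 μs

First bit experiences only propagation delay: d/s = 5.5/300000000 = 0.0183 μs.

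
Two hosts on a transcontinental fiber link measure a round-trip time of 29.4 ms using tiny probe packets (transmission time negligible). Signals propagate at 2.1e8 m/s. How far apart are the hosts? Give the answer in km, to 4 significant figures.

3087 km

One-way propagation = RTT/2 = 14.7 ms.
d = s × t = 210000000 × 0.0147 = 3087 km.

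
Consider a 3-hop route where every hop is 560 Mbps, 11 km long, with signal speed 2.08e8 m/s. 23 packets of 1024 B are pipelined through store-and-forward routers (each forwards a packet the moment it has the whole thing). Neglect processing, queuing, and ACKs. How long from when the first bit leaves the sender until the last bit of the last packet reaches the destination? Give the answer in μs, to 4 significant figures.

524.4 μs

Per-hop transmission t_tx = L/R = 8192/560000000 = 14.6286 μs.
Per-hop propagation t_prop = 11000/208000000 = 52.8846 μs.
Pipeline fill: first packet needs 3·t_tx to clear all hops; remaining 22 packets each add one t_tx.
Total = (3+23-1)·t_tx + 3·t_prop = 25·14.6286 + 3·52.8846 = 524.4 μs.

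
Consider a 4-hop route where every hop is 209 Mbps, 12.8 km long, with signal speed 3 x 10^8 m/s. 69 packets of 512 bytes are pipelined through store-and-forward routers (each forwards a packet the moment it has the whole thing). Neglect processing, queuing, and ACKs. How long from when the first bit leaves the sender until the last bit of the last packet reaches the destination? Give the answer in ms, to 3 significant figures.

1.58 ms

Per-hop transmission t_tx = L/R = 4096/209000000 = 0.0195981 ms.
Per-hop propagation t_prop = 12800/300000000 = 0.0426667 ms.
Pipeline fill: first packet needs 4·t_tx to clear all hops; remaining 68 packets each add one t_tx.
Total = (4+69-1)·t_tx + 4·t_prop = 72·0.0195981 + 4·0.0426667 = 1.58 ms.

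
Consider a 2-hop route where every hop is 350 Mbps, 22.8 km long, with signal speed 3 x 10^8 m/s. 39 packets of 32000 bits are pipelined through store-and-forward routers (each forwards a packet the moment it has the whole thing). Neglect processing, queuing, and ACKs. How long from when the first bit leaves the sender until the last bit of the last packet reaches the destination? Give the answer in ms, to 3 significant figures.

3.81 ms

Per-hop transmission t_tx = L/R = 32000/350000000 = 0.0914286 ms.
Per-hop propagation t_prop = 22800/300000000 = 0.076 ms.
Pipeline fill: first packet needs 2·t_tx to clear all hops; remaining 38 packets each add one t_tx.
Total = (2+39-1)·t_tx + 2·t_prop = 40·0.0914286 + 2·0.076 = 3.81 ms.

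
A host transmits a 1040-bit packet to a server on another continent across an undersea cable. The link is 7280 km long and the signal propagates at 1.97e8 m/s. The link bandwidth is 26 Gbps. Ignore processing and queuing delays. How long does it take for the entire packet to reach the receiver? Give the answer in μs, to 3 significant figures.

37000 μs

Transmission delay = L/R = 1040 / 26000000000 = 0.04 μs.
Propagation delay = d/s = 7280000 m / 197000000 m/s = 36954.3 μs.
Total = 37000 μs.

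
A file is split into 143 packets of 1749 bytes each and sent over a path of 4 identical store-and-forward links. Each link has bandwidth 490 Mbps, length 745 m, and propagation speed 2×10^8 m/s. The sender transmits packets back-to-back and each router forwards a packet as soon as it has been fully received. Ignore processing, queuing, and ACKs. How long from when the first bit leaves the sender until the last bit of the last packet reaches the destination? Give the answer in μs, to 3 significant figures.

Per-hop transmission t_tx = L/R = 13992/490000000 = 28.5551 μs.
Per-hop propagation t_prop = 745/200000000 = 3.725 μs.
Pipeline fill: first packet needs 4·t_tx to clear all hops; remaining 142 packets each add one t_tx.
Total = (4+143-1)·t_tx + 4·t_prop = 146·28.5551 + 4·3.725 = 4180 μs.

4180 μs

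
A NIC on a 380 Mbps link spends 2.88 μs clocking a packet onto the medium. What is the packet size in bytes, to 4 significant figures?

136.8 bytes

L = R × t_tx = 380000000 b/s × 2.88e-06 s = 1094.4 bits.
In bytes: 1094.4 / 8 = 136.8 bytes.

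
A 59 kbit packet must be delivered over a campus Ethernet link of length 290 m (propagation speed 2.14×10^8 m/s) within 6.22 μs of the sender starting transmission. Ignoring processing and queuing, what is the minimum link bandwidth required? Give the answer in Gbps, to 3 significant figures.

12.1 Gbps

Propagation delay = 290 / 214000000 = 1.35514 μs.
Transmission budget = 6.22 − 1.35514 = 4.86486 μs.
R ≥ L / t_tx = 59000 bits / 4.86486e-06 s = 12.1 Gbps.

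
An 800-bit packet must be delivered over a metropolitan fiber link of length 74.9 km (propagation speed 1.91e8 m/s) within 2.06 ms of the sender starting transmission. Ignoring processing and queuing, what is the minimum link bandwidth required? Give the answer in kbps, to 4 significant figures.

Propagation delay = 74900 / 191000000 = 0.392147 ms.
Transmission budget = 2.06 − 0.392147 = 1.66785 ms.
R ≥ L / t_tx = 800 bits / 0.00166785 s = 479.7 kbps.

479.7 kbps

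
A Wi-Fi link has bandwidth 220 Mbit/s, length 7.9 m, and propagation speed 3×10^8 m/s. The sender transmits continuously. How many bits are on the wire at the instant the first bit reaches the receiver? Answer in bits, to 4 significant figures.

Propagation delay = 7.9 / 300000000 = 2.63333e-08 s.
BDP = R × t_prop = 220000000 × 2.63333e-08 = 5.79333 bits.

5.793 bits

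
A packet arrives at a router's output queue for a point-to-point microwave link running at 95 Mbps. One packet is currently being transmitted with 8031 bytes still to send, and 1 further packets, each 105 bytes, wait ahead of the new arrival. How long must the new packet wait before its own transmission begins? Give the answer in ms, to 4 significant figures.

0.6851 ms

Each queued packet: L/R = 840/95000000 = 0.00884211 ms.
1 queued → 0.00884211 ms.
Plus remaining 64248 bits of current packet: 0.676295 ms.
Queuing delay = 0.6851 ms.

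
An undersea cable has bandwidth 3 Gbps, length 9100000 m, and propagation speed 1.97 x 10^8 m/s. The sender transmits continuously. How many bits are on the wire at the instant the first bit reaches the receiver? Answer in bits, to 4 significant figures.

Propagation delay = 9100000 / 197000000 = 0.0461929 s.
BDP = R × t_prop = 3000000000 × 0.0461929 = 138579000 bits.

138600000 bits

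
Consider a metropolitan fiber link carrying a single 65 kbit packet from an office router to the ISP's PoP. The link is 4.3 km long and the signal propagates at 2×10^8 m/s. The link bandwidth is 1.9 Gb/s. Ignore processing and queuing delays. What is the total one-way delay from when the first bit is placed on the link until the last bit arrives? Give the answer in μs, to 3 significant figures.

55.7 μs

L = 65000 bits.
Transmission delay = L/R = 65000 / 1900000000 = 34.2105 μs.
Propagation delay = d/s = 4300 m / 200000000 m/s = 21.5 μs.
Total = 55.7 μs.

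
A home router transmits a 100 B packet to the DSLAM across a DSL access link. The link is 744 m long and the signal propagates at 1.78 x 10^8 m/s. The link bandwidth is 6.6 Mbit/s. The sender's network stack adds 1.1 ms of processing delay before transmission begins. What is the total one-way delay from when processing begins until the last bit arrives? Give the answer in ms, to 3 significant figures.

L = 100 × 8 = 800 bits.
Transmission delay = L/R = 800 / 6600000 = 0.121212 ms.
Propagation delay = d/s = 744 m / 178000000 m/s = 0.00417978 ms.
Plus processing delay 1.1 ms = 1.1 ms.
Total = 1.23 ms.

1.23 ms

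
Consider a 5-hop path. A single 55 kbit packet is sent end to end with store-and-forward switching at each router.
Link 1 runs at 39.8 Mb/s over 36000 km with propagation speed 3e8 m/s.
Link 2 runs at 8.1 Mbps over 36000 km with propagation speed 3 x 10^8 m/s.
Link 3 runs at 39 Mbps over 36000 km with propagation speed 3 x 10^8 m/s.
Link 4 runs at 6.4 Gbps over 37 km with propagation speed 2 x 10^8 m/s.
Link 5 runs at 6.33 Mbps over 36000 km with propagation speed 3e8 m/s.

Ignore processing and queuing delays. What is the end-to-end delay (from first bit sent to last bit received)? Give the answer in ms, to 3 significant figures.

L = 55000 bits.
Transmission delays (L/R per hop): 1.38191, 6.79012, 1.41026, 0.00859375, 8.68878 ms; sum = 18.2797 ms.
Propagation delays (d/s per hop): 120, 120, 120, 0.185, 120 ms; sum = 480.185 ms.
End-to-end = 498 ms.

498 ms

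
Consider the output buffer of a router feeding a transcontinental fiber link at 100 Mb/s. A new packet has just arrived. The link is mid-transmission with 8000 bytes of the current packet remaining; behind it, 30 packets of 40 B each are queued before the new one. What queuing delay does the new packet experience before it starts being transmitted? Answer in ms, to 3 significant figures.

Each queued packet: L/R = 320/100000000 = 0.0032 ms.
30 queued → 0.096 ms.
Plus remaining 64000 bits of current packet: 0.64 ms.
Queuing delay = 0.736 ms.

0.736 ms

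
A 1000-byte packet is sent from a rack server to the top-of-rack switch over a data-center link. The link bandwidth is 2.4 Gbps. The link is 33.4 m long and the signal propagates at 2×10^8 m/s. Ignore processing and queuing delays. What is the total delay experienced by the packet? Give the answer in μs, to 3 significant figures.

L = 1000 × 8 = 8000 bits.
Transmission delay = L/R = 8000 / 2400000000 = 3.33333 μs.
Propagation delay = d/s = 33.4 m / 200000000 m/s = 0.167 μs.
Total = 3.50 μs.

3.50 μs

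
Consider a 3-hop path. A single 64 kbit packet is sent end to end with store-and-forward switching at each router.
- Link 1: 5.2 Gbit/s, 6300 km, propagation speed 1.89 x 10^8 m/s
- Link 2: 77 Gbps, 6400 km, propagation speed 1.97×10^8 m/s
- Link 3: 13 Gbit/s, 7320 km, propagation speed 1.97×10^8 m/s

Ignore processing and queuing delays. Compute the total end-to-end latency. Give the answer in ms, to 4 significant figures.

103.0 ms

L = 64000 bits.
Transmission delays (L/R per hop): 0.0123077, 0.000831169, 0.00492308 ms; sum = 0.0180619 ms.
Propagation delays (d/s per hop): 33.3333, 32.4873, 37.1574 ms; sum = 102.978 ms.
End-to-end = 103.0 ms.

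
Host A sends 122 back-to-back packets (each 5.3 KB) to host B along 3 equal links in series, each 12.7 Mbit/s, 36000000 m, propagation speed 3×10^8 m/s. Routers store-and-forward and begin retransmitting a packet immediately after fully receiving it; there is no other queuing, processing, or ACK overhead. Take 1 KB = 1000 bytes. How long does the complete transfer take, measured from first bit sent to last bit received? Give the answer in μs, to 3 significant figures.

Per-hop transmission t_tx = L/R = 42400/12700000 = 3338.58 μs.
Per-hop propagation t_prop = 36000000/300000000 = 120000 μs.
Pipeline fill: first packet needs 3·t_tx to clear all hops; remaining 121 packets each add one t_tx.
Total = (3+122-1)·t_tx + 3·t_prop = 124·3338.58 + 3·120000 = 774000 μs.

774000 μs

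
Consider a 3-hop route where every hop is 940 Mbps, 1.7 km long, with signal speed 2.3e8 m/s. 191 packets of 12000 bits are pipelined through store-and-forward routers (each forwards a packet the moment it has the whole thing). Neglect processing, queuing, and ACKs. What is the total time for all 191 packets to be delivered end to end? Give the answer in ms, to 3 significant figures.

2.49 ms

Per-hop transmission t_tx = L/R = 12000/940000000 = 0.012766 ms.
Per-hop propagation t_prop = 1700/2.3e+08 = 0.0073913 ms.
Pipeline fill: first packet needs 3·t_tx to clear all hops; remaining 190 packets each add one t_tx.
Total = (3+191-1)·t_tx + 3·t_prop = 193·0.012766 + 3·0.0073913 = 2.49 ms.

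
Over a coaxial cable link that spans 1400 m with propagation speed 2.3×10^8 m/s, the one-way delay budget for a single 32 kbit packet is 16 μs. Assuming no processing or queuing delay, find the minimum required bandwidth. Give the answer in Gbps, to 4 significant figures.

3.228 Gbps

Propagation delay = 1400 / 2.3e+08 = 6.08696 μs.
Transmission budget = 16 − 6.08696 = 9.91304 μs.
R ≥ L / t_tx = 32000 bits / 9.91304e-06 s = 3.228 Gbps.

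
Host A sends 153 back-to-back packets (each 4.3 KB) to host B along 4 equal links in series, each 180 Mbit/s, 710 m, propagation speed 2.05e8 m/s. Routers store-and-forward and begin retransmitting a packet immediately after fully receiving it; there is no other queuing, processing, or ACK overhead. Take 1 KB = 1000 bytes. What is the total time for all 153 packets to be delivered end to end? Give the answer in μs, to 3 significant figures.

29800 μs

Per-hop transmission t_tx = L/R = 34400/180000000 = 191.111 μs.
Per-hop propagation t_prop = 710/2.05e+08 = 3.46341 μs.
Pipeline fill: first packet needs 4·t_tx to clear all hops; remaining 152 packets each add one t_tx.
Total = (4+153-1)·t_tx + 4·t_prop = 156·191.111 + 4·3.46341 = 29800 μs.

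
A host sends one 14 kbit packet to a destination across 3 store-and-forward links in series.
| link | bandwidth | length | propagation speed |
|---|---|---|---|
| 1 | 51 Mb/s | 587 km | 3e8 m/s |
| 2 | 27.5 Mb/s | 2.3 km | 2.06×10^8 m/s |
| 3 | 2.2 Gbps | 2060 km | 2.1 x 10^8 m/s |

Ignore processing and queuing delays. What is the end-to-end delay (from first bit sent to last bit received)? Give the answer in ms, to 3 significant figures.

L = 14000 bits.
Transmission delays (L/R per hop): 0.27451, 0.509091, 0.00636364 ms; sum = 0.789964 ms.
Propagation delays (d/s per hop): 1.95667, 0.011165, 9.80952 ms; sum = 11.7774 ms.
End-to-end = 12.6 ms.

12.6 ms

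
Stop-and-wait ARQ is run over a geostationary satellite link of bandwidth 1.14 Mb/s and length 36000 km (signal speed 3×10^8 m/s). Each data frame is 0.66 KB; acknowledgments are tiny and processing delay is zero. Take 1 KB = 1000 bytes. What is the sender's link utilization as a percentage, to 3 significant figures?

t_tx = L/R = 5280/1140000 = 0.00463158 s.
t_prop = 36000000/300000000 = 0.12 s; RTT = 0.24 s.
Cycle = t_tx + RTT = 0.244632 s.
Utilization = t_tx / cycle = 0.00463158/0.244632 = 1.89 %.

1.89 %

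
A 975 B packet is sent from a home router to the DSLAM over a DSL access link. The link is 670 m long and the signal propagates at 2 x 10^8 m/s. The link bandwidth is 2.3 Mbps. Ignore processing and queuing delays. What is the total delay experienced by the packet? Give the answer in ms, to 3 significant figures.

3.39 ms

L = 975 × 8 = 7800 bits.
Transmission delay = L/R = 7800 / 2300000 = 3.3913 ms.
Propagation delay = d/s = 670 m / 200000000 m/s = 0.00335 ms.
Total = 3.39 ms.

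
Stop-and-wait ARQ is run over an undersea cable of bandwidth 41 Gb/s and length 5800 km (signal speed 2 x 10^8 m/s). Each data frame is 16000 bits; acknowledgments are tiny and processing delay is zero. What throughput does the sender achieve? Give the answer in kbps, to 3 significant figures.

276 kbps

t_tx = L/R = 16000/41000000000 = 3.90244e-07 s.
t_prop = 5800000/200000000 = 0.029 s; RTT = 0.058 s.
Cycle = t_tx + RTT = 0.0580004 s.
Throughput = L / cycle = 16000 / 0.0580004 = 276 kbps.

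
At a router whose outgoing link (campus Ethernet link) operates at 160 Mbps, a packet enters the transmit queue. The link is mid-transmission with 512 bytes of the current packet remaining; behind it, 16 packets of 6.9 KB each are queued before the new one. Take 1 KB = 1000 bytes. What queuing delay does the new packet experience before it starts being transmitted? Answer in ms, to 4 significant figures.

Each queued packet: L/R = 55200/160000000 = 0.345 ms.
16 queued → 5.52 ms.
Plus remaining 4096 bits of current packet: 0.0256 ms.
Queuing delay = 5.546 ms.

5.546 ms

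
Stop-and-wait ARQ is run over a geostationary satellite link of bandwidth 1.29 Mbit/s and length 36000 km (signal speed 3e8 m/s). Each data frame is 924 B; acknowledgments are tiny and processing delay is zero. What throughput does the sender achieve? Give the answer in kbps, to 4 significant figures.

t_tx = L/R = 7392/1290000 = 0.00573023 s.
t_prop = 36000000/300000000 = 0.12 s; RTT = 0.24 s.
Cycle = t_tx + RTT = 0.24573 s.
Throughput = L / cycle = 7392 / 0.24573 = 30.08 kbps.

30.08 kbps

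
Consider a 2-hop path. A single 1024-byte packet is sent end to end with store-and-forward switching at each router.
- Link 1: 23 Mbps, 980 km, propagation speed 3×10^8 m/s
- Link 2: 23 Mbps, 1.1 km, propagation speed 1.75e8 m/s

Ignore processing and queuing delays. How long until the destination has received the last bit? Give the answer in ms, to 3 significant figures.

L = 1024 × 8 = 8192 bits.
Transmission delay per hop = L/R = 8192/23000000 = 0.356174 ms; 2 hops → 0.712348 ms.
Propagation delays (d/s per hop): 3.26667, 0.00628571 ms; sum = 3.27295 ms.
End-to-end = 3.99 ms.

3.99 ms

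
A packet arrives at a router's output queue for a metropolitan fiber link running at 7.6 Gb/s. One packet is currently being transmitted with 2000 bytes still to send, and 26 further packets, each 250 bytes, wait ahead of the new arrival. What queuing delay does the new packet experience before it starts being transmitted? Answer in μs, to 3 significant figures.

8.95 μs

Each queued packet: L/R = 2000/7600000000 = 0.263158 μs.
26 queued → 6.84211 μs.
Plus remaining 16000 bits of current packet: 2.10526 μs.
Queuing delay = 8.95 μs.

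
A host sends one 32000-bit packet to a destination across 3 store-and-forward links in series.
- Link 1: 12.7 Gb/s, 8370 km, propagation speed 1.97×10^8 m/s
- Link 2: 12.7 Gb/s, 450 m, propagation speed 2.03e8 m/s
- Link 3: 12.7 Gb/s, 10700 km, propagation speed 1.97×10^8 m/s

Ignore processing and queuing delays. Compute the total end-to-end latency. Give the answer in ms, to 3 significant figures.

96.8 ms

Transmission delay per hop = L/R = 32000/12700000000 = 0.00251969 ms; 3 hops → 0.00755906 ms.
Propagation delays (d/s per hop): 42.4873, 0.00221675, 54.3147 ms; sum = 96.8042 ms.
End-to-end = 96.8 ms.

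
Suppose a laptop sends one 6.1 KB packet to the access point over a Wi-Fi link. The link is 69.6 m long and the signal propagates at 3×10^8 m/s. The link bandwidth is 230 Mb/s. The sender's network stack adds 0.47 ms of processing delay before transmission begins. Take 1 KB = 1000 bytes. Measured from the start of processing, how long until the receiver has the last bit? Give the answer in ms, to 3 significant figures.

L = 48800 bits.
Transmission delay = L/R = 48800 / 230000000 = 0.212174 ms.
Propagation delay = d/s = 69.6 m / 300000000 m/s = 0.000232 ms.
Plus processing delay 0.47 ms = 0.47 ms.
Total = 0.682 ms.

0.682 ms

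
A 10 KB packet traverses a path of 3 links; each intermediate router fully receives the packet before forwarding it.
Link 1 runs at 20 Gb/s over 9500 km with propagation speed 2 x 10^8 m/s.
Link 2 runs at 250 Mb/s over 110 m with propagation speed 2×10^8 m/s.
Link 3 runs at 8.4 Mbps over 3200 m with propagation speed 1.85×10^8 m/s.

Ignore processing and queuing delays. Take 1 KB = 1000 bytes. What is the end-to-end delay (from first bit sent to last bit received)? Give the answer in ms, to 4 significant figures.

L = 80000 bits.
Transmission delays (L/R per hop): 0.004, 0.32, 9.52381 ms; sum = 9.84781 ms.
Propagation delays (d/s per hop): 47.5, 0.00055, 0.0172973 ms; sum = 47.5178 ms.
End-to-end = 57.37 ms.

57.37 ms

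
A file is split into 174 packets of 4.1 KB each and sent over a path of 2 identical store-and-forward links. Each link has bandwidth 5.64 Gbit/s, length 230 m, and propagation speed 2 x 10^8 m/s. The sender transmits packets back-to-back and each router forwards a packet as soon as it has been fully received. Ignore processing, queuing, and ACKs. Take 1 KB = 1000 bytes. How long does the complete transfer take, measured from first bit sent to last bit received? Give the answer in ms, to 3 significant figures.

Per-hop transmission t_tx = L/R = 32800/5640000000 = 0.0058156 ms.
Per-hop propagation t_prop = 230/200000000 = 0.00115 ms.
Pipeline fill: first packet needs 2·t_tx to clear all hops; remaining 173 packets each add one t_tx.
Total = (2+174-1)·t_tx + 2·t_prop = 175·0.0058156 + 2·0.00115 = 1.02 ms.

1.02 ms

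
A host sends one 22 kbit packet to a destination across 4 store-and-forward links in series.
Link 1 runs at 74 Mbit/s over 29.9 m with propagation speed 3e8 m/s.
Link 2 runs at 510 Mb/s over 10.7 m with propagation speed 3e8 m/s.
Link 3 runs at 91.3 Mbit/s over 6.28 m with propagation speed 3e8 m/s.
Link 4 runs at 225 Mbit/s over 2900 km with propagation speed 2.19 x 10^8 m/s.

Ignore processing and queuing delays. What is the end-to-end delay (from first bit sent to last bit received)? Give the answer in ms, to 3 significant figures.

13.9 ms

L = 22000 bits.
Transmission delays (L/R per hop): 0.297297, 0.0431373, 0.240964, 0.0977778 ms; sum = 0.679176 ms.
Propagation delays (d/s per hop): 9.96667e-05, 3.56667e-05, 2.09333e-05, 13.242 ms; sum = 13.2422 ms.
End-to-end = 13.9 ms.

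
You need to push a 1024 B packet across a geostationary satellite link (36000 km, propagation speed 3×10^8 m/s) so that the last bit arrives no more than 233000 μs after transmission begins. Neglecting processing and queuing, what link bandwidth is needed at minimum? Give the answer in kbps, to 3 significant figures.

L = 8192 bits.
Propagation delay = 36000000 / 300000000 = 120000 μs.
Transmission budget = 233000 − 120000 = 113000 μs.
R ≥ L / t_tx = 8192 bits / 0.113 s = 72.5 kbps.

72.5 kbps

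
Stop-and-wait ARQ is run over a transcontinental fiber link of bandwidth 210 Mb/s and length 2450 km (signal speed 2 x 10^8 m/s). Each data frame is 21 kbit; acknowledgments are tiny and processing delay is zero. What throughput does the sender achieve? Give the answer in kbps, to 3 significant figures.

t_tx = L/R = 21000/210000000 = 0.0001 s.
t_prop = 2450000/200000000 = 0.01225 s; RTT = 0.0245 s.
Cycle = t_tx + RTT = 0.0246 s.
Throughput = L / cycle = 21000 / 0.0246 = 854 kbps.

854 kbps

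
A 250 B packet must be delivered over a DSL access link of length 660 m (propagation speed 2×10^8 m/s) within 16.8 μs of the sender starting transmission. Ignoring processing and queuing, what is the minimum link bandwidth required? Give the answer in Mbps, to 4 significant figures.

148.1 Mbps

L = 2000 bits.
Propagation delay = 660 / 200000000 = 3.3 μs.
Transmission budget = 16.8 − 3.3 = 13.5 μs.
R ≥ L / t_tx = 2000 bits / 1.35e-05 s = 148.1 Mbps.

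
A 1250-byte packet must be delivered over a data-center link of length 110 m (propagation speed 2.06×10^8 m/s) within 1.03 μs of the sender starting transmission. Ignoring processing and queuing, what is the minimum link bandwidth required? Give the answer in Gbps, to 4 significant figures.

L = 10000 bits.
Propagation delay = 110 / 206000000 = 0.533981 μs.
Transmission budget = 1.03 − 0.533981 = 0.496019 μs.
R ≥ L / t_tx = 10000 bits / 4.96019e-07 s = 20.16 Gbps.

20.16 Gbps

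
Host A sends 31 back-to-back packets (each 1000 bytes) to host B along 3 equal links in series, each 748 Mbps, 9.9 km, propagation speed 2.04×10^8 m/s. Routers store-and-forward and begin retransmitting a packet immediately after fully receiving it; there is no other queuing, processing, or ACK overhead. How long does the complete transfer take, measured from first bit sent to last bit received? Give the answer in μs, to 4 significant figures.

498.5 μs

Per-hop transmission t_tx = L/R = 8000/748000000 = 10.6952 μs.
Per-hop propagation t_prop = 9900/204000000 = 48.5294 μs.
Pipeline fill: first packet needs 3·t_tx to clear all hops; remaining 30 packets each add one t_tx.
Total = (3+31-1)·t_tx + 3·t_prop = 33·10.6952 + 3·48.5294 = 498.5 μs.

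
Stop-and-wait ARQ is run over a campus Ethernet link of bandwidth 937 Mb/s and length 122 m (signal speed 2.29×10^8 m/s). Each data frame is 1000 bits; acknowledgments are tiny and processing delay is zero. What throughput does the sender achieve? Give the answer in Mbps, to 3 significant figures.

469 Mbps

t_tx = L/R = 1000/937000000 = 1.06724e-06 s.
t_prop = 122/229000000 = 5.32751e-07 s; RTT = 1.0655e-06 s.
Cycle = t_tx + RTT = 2.13274e-06 s.
Throughput = L / cycle = 1000 / 2.13274e-06 = 469 Mbps.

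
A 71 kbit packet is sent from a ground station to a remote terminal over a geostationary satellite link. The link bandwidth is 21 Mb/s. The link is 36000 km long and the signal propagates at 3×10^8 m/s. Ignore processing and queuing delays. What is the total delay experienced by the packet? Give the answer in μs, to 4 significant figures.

123400 μs

L = 71000 bits.
Transmission delay = L/R = 71000 / 21000000 = 3380.95 μs.
Propagation delay = d/s = 36000000 m / 300000000 m/s = 120000 μs.
Total = 123400 μs.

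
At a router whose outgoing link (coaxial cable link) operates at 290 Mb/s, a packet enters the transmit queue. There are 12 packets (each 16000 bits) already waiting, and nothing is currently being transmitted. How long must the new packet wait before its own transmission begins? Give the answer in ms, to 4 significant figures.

Each queued packet: L/R = 16000/290000000 = 0.0551724 ms.
12 queued → 0.662069 ms.
Queuing delay = 0.6621 ms.

0.6621 ms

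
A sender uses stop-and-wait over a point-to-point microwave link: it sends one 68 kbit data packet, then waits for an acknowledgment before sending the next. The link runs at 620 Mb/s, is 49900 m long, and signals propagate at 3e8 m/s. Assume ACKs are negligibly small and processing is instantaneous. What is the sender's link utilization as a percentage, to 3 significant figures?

24.8 %

t_tx = L/R = 68000/620000000 = 0.000109677 s.
t_prop = 49900/300000000 = 0.000166333 s; RTT = 0.000332667 s.
Cycle = t_tx + RTT = 0.000442344 s.
Utilization = t_tx / cycle = 0.000109677/0.000442344 = 24.8 %.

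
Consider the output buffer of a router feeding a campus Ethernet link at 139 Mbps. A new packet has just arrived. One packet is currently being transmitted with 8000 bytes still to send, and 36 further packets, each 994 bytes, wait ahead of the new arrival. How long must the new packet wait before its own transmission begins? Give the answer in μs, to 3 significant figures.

2520 μs

Each queued packet: L/R = 7952/139000000 = 57.2086 μs.
36 queued → 2059.51 μs.
Plus remaining 64000 bits of current packet: 460.432 μs.
Queuing delay = 2520 μs.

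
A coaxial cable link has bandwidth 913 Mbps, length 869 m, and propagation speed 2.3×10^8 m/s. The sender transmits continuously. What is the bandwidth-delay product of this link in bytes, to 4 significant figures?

Propagation delay = 869 / 2.3e+08 = 3.77826e-06 s.
BDP = R × t_prop = 913000000 × 3.77826e-06 = 3449.55 bits.
In bytes: 3449.55/8 = 431.2 bytes.

431.2 bytes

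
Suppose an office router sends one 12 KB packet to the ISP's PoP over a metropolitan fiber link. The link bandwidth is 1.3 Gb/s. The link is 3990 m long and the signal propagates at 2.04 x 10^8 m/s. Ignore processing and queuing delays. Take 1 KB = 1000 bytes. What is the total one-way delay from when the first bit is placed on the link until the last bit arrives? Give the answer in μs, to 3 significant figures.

L = 96000 bits.
Transmission delay = L/R = 96000 / 1300000000 = 73.8462 μs.
Propagation delay = d/s = 3990 m / 204000000 m/s = 19.5588 μs.
Total = 93.4 μs.

93.4 μs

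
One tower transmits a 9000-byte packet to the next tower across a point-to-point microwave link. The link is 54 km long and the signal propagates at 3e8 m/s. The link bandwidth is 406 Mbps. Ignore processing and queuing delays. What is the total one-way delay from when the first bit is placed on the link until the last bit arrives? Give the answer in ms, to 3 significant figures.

L = 9000 × 8 = 72000 bits.
Transmission delay = L/R = 72000 / 406000000 = 0.17734 ms.
Propagation delay = d/s = 54000 m / 300000000 m/s = 0.18 ms.
Total = 0.357 ms.

0.357 ms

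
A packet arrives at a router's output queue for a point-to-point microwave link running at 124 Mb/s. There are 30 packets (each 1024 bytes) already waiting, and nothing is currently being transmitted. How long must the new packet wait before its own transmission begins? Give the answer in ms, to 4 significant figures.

Each queued packet: L/R = 8192/124000000 = 0.0660645 ms.
30 queued → 1.98194 ms.
Queuing delay = 1.982 ms.

1.982 ms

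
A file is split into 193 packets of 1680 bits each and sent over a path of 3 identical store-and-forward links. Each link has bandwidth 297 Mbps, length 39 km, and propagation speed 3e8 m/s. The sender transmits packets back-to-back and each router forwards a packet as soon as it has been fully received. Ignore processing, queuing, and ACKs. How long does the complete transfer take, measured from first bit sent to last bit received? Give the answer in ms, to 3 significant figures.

Per-hop transmission t_tx = L/R = 1680/297000000 = 0.00565657 ms.
Per-hop propagation t_prop = 39000/300000000 = 0.13 ms.
Pipeline fill: first packet needs 3·t_tx to clear all hops; remaining 192 packets each add one t_tx.
Total = (3+193-1)·t_tx + 3·t_prop = 195·0.00565657 + 3·0.13 = 1.49 ms.

1.49 ms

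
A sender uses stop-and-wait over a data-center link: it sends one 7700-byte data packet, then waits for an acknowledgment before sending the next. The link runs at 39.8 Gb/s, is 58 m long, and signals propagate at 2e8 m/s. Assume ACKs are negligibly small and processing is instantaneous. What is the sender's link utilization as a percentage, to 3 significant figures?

t_tx = L/R = 61600/39800000000 = 1.54774e-06 s.
t_prop = 58/200000000 = 2.9e-07 s; RTT = 5.8e-07 s.
Cycle = t_tx + RTT = 2.12774e-06 s.
Utilization = t_tx / cycle = 1.54774e-06/2.12774e-06 = 72.7 %.

72.7 %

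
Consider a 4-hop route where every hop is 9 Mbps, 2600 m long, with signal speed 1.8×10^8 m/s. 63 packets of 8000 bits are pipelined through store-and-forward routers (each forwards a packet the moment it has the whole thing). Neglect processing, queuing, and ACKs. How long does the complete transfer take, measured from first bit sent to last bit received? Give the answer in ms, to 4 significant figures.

58.72 ms

Per-hop transmission t_tx = L/R = 8000/9000000 = 0.888889 ms.
Per-hop propagation t_prop = 2600/180000000 = 0.0144444 ms.
Pipeline fill: first packet needs 4·t_tx to clear all hops; remaining 62 packets each add one t_tx.
Total = (4+63-1)·t_tx + 4·t_prop = 66·0.888889 + 4·0.0144444 = 58.72 ms.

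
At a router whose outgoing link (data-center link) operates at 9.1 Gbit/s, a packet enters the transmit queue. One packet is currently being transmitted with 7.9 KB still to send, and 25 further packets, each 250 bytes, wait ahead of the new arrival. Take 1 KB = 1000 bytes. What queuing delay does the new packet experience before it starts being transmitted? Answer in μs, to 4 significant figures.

Each queued packet: L/R = 2000/9100000000 = 0.21978 μs.
25 queued → 5.49451 μs.
Plus remaining 63200 bits of current packet: 6.94505 μs.
Queuing delay = 12.44 μs.

12.44 μs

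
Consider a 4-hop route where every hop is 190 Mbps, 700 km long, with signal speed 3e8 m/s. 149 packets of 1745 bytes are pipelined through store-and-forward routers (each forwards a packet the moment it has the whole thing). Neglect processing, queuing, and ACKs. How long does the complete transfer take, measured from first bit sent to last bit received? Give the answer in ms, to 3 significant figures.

Per-hop transmission t_tx = L/R = 13960/190000000 = 0.0734737 ms.
Per-hop propagation t_prop = 700000/300000000 = 2.33333 ms.
Pipeline fill: first packet needs 4·t_tx to clear all hops; remaining 148 packets each add one t_tx.
Total = (4+149-1)·t_tx + 4·t_prop = 152·0.0734737 + 4·2.33333 = 20.5 ms.

20.5 ms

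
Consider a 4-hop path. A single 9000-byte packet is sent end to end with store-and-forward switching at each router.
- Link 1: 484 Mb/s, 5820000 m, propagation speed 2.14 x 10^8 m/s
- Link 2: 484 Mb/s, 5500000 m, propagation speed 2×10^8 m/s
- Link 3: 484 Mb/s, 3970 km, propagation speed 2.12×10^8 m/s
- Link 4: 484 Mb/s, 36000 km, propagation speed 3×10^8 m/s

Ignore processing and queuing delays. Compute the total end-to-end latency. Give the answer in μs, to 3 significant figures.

L = 9000 × 8 = 72000 bits.
Transmission delay per hop = L/R = 72000/484000000 = 148.76 μs; 4 hops → 595.041 μs.
Propagation delays (d/s per hop): 27196.3, 27500, 18726.4, 120000 μs; sum = 193423 μs.
End-to-end = 194000 μs.

194000 μs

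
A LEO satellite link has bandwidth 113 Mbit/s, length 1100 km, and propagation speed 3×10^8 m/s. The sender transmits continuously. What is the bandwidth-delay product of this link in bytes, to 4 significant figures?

Propagation delay = 1100000 / 300000000 = 0.00366667 s.
BDP = R × t_prop = 113000000 × 0.00366667 = 414333 bits.
In bytes: 414333/8 = 51790 bytes.

51790 bytes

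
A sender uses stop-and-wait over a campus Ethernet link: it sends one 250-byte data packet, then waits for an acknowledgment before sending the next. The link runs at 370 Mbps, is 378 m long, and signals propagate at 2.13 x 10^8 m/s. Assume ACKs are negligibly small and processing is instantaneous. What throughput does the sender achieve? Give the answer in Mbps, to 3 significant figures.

223 Mbps

t_tx = L/R = 2000/370000000 = 5.40541e-06 s.
t_prop = 378/213000000 = 1.77465e-06 s; RTT = 3.5493e-06 s.
Cycle = t_tx + RTT = 8.9547e-06 s.
Throughput = L / cycle = 2000 / 8.9547e-06 = 223 Mbps.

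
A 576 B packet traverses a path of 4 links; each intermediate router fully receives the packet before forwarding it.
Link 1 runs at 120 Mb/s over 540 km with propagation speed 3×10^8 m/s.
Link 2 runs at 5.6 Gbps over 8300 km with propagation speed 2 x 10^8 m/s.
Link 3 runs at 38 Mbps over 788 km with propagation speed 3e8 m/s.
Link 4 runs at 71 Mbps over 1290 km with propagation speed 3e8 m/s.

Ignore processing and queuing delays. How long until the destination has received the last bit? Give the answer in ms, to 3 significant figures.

L = 576 × 8 = 4608 bits.
Transmission delays (L/R per hop): 0.0384, 0.000822857, 0.121263, 0.0649014 ms; sum = 0.225387 ms.
Propagation delays (d/s per hop): 1.8, 41.5, 2.62667, 4.3 ms; sum = 50.2267 ms.
End-to-end = 50.5 ms.

50.5 ms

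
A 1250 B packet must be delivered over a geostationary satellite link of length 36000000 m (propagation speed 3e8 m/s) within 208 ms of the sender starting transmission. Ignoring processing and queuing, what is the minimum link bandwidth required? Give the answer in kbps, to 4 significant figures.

113.6 kbps

L = 10000 bits.
Propagation delay = 36000000 / 300000000 = 120 ms.
Transmission budget = 208 − 120 = 88 ms.
R ≥ L / t_tx = 10000 bits / 0.088 s = 113.6 kbps.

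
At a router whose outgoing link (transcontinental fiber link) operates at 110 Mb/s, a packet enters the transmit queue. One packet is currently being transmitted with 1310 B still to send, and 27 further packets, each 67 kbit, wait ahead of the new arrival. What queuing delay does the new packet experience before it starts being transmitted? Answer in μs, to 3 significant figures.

16500 μs

Each queued packet: L/R = 67000/110000000 = 609.091 μs.
27 queued → 16445.5 μs.
Plus remaining 10480 bits of current packet: 95.2727 μs.
Queuing delay = 16500 μs.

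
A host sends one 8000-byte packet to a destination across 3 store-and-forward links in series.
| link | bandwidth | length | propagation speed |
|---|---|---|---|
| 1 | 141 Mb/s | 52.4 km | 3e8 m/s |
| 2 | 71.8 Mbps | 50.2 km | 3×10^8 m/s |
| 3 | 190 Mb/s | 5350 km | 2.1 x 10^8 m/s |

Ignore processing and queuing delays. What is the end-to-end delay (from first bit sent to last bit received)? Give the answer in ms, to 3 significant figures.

L = 8000 × 8 = 64000 bits.
Transmission delays (L/R per hop): 0.453901, 0.891365, 0.336842 ms; sum = 1.68211 ms.
Propagation delays (d/s per hop): 0.174667, 0.167333, 25.4762 ms; sum = 25.8182 ms.
End-to-end = 27.5 ms.

27.5 ms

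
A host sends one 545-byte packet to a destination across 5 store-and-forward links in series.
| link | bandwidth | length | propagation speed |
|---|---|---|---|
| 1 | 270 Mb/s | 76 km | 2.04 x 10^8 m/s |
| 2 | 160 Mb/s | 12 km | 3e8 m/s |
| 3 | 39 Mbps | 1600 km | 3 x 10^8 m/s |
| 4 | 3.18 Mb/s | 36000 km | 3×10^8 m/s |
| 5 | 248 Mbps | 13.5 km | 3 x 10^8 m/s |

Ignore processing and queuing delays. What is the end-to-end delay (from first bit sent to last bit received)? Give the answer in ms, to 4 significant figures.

L = 545 × 8 = 4360 bits.
Transmission delays (L/R per hop): 0.0161481, 0.02725, 0.111795, 1.37107, 0.0175806 ms; sum = 1.54384 ms.
Propagation delays (d/s per hop): 0.372549, 0.04, 5.33333, 120, 0.045 ms; sum = 125.791 ms.
End-to-end = 127.3 ms.

127.3 ms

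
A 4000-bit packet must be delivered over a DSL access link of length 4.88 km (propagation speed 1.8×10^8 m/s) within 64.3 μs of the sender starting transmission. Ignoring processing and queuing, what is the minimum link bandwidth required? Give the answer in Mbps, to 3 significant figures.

108 Mbps

Propagation delay = 4880 / 180000000 = 27.1111 μs.
Transmission budget = 64.3 − 27.1111 = 37.1889 μs.
R ≥ L / t_tx = 4000 bits / 3.71889e-05 s = 108 Mbps.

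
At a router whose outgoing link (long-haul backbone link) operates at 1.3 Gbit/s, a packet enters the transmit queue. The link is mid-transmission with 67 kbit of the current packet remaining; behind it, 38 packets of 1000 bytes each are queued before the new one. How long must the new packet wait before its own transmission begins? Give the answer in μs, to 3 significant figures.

Each queued packet: L/R = 8000/1300000000 = 6.15385 μs.
38 queued → 233.846 μs.
Plus remaining 67000 bits of current packet: 51.5385 μs.
Queuing delay = 285 μs.

285 μs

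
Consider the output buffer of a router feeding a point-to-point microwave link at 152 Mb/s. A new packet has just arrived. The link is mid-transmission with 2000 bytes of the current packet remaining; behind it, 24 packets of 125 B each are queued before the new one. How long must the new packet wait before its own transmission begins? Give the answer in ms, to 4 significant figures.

0.2632 ms

Each queued packet: L/R = 1000/152000000 = 0.00657895 ms.
24 queued → 0.157895 ms.
Plus remaining 16000 bits of current packet: 0.105263 ms.
Queuing delay = 0.2632 ms.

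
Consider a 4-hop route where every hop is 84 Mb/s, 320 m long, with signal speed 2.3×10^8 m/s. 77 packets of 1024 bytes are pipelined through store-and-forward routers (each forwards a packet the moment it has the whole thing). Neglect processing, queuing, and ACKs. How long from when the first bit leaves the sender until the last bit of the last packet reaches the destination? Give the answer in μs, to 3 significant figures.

7810 μs

Per-hop transmission t_tx = L/R = 8192/84000000 = 97.5238 μs.
Per-hop propagation t_prop = 320/2.3e+08 = 1.3913 μs.
Pipeline fill: first packet needs 4·t_tx to clear all hops; remaining 76 packets each add one t_tx.
Total = (4+77-1)·t_tx + 4·t_prop = 80·97.5238 + 4·1.3913 = 7810 μs.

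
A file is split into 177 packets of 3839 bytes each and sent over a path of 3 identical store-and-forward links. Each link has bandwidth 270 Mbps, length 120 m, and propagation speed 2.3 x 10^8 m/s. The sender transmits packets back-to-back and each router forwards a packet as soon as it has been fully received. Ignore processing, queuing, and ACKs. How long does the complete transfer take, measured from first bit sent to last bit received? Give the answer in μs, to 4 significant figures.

20360 μs

Per-hop transmission t_tx = L/R = 30712/270000000 = 113.748 μs.
Per-hop propagation t_prop = 120/2.3e+08 = 0.521739 μs.
Pipeline fill: first packet needs 3·t_tx to clear all hops; remaining 176 packets each add one t_tx.
Total = (3+177-1)·t_tx + 3·t_prop = 179·113.748 + 3·0.521739 = 20360 μs.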